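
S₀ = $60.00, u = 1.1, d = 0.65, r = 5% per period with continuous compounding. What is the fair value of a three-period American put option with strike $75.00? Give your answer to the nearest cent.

$15.00

Risk-neutral probability p = (e^0.05 − 0.65)/(1.1 − 0.65) = 0.4013/0.4500 = 0.8917
Terminal stock prices: S_uuu = 79.86, S_uud = 47.19, S_udd = 27.89, S_ddd = 16.48
Terminal payoffs (K − S): max(-4.86, 0) = 0, max(27.81, 0) = 27.81, max(47.11, 0) = 47.11, max(58.52, 0) = 58.52
Node uu (S = 72.6): continuation = e^(−0.05)·[0.8917·0.0000 + 0.1083·27.8100] = 2.8646; exercise value = 2.4000 ≤ continuation, so V_uu = 2.8646
Node ud (S = 42.9): continuation = e^(−0.05)·[0.8917·27.8100 + 0.1083·47.1150] = 28.4422; exercise value = 32.1000 > continuation, so V_ud = 32.1000 (exercise)
Node dd (S = 25.35): continuation = e^(−0.05)·[0.8917·47.1150 + 0.1083·58.5225] = 45.9922; exercise value = 49.6500 > continuation, so V_dd = 49.6500 (exercise)
Node u (S = 66): continuation = e^(−0.05)·[0.8917·2.8646 + 0.1083·32.1000] = 5.7363; exercise value = 9.0000 > continuation, so V_u = 9.0000 (exercise)
Node d (S = 39): continuation = e^(−0.05)·[0.8917·32.1000 + 0.1083·49.6500] = 32.3422; exercise value = 36.0000 > continuation, so V_d = 36.0000 (exercise)
Node 0 (S = 60): continuation = e^(−0.05)·[0.8917·9.0000 + 0.1083·36.0000] = 11.3422; exercise value = 15.0000 > continuation, so V_0 = 15.0000 (exercise)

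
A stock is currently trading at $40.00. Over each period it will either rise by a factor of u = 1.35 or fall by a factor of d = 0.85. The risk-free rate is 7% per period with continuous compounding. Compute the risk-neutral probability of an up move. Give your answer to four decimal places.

p = 0.4450

Risk-neutral probability p = (e^0.07 − 0.85)/(1.35 − 0.85) = 0.2225/0.5000 = 0.4450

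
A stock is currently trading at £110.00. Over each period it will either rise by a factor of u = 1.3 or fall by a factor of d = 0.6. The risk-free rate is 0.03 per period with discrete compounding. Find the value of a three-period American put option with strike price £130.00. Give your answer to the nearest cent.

Risk-neutral probability p = (1 + 0.03 − 0.6)/(1.3 − 0.6) = 0.4300/0.7000 = 0.6143
Terminal stock prices: S_uuu = 241.7, S_uud = 111.5, S_udd = 51.48, S_ddd = 23.76
Terminal payoffs (K − S): max(-111.7, 0) = 0, max(18.46, 0) = 18.46, max(78.52, 0) = 78.52, max(106.2, 0) = 106.2
Node uu (S = 185.9): continuation = 1/1.03·[0.6143·0.0000 + 0.3857·18.4600] = 6.9129; exercise value = 0.0000 ≤ continuation, so V_uu = 6.9129
Node ud (S = 85.8): continuation = 1/1.03·[0.6143·18.4600 + 0.3857·78.5200] = 40.4136; exercise value = 44.2000 > continuation, so V_ud = 44.2000 (exercise)
Node dd (S = 39.6): continuation = 1/1.03·[0.6143·78.5200 + 0.3857·106.2400] = 86.6136; exercise value = 90.4000 > continuation, so V_dd = 90.4000 (exercise)
Node u (S = 143): continuation = 1/1.03·[0.6143·6.9129 + 0.3857·44.2000] = 20.6748; exercise value = 0.0000 ≤ continuation, so V_u = 20.6748
Node d (S = 66): continuation = 1/1.03·[0.6143·44.2000 + 0.3857·90.4000] = 60.2136; exercise value = 64.0000 > continuation, so V_d = 64.0000 (exercise)
Node 0 (S = 110): continuation = 1/1.03·[0.6143·20.6748 + 0.3857·64.0000] = 36.2971; exercise value = 20.0000 ≤ continuation, so V_0 = 36.2971

£36.30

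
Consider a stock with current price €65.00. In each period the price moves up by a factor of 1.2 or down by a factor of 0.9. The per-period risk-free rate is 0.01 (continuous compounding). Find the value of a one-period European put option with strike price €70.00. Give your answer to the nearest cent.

€7.21

Risk-neutral probability p = (e^0.01 − 0.9)/(1.2 − 0.9) = 0.1101/0.3000 = 0.3668
Terminal stock prices: S_u = 78, S_d = 58.5
Terminal payoffs (K − S): max(-8, 0) = 0, max(11.5, 0) = 11.5
Node 0 (S = 65): V_0 = e^(−0.01)·[0.3668·0.0000 + 0.6332·11.5000] = 7.2090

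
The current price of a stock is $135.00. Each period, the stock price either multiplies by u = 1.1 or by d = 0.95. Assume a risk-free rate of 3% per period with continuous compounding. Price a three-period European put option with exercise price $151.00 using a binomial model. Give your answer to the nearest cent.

$8.58

Risk-neutral probability p = (e^0.03 − 0.95)/(1.1 − 0.95) = 0.0805/0.1500 = 0.5364
Terminal stock prices: S_uuu = 179.7, S_uud = 155.2, S_udd = 134, S_ddd = 115.7
Terminal payoffs (K − S): max(-28.69, 0) = 0, max(-4.183, 0) = 0, max(16.98, 0) = 16.98, max(35.25, 0) = 35.25
Node uu (S = 163.4): V_uu = e^(−0.03)·[0.5364·0.0000 + 0.4636·0.0000] = 0.0000
Node ud (S = 141.1): V_ud = e^(−0.03)·[0.5364·0.0000 + 0.4636·16.9787] = 7.6393
Node dd (S = 121.8): V_dd = e^(−0.03)·[0.5364·16.9787 + 0.4636·35.2544] = 24.6998
Node u (S = 148.5): V_u = e^(−0.03)·[0.5364·0.0000 + 0.4636·7.6393] = 3.4372
Node d (S = 128.2): V_d = e^(−0.03)·[0.5364·7.6393 + 0.4636·24.6998] = 15.0896
Node 0 (S = 135): V_0 = e^(−0.03)·[0.5364·3.4372 + 0.4636·15.0896] = 8.5784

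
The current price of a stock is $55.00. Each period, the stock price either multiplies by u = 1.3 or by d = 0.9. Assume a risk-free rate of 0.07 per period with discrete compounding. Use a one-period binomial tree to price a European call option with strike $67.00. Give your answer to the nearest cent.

$1.79

Risk-neutral probability p = (1 + 0.07 − 0.9)/(1.3 − 0.9) = 0.1700/0.4000 = 0.4250
Terminal stock prices: S_u = 71.5, S_d = 49.5
Terminal payoffs (S − K): max(4.5, 0) = 4.5, max(-17.5, 0) = 0
Node 0 (S = 55): V_0 = 1/1.07·[0.4250·4.5000 + 0.5750·0.0000] = 1.7874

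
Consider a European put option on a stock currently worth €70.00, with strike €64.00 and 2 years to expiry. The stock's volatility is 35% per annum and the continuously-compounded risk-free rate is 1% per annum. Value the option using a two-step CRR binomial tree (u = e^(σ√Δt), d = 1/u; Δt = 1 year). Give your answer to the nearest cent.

CRR parameters: u = e^(σ√Δt) = e^(0.35·√1) = 1.4191, d = 1/u = 0.7047
Per-period rate: rΔt = 0.01·1 = 0.01, so R = e^0.01 = 1.0101
Risk-neutral probability p = (e^0.01 − 0.7047)/(1.4191 − 0.7047) = 0.3054/0.7144 = 0.4275
Terminal stock prices: S_uu = 141, S_ud = 70, S_dd = 34.76
Terminal payoffs (K − S): max(-76.96, 0) = 0, max(-6, 0) = 0, max(29.24, 0) = 29.24
Node u (S = 99.33): V_u = e^(−0.01)·[0.4275·0.0000 + 0.5725·0.0000] = 0.0000
Node d (S = 49.33): V_d = e^(−0.01)·[0.4275·0.0000 + 0.5725·29.2390] = 16.5742
Node 0 (S = 70): V_0 = e^(−0.01)·[0.4275·0.0000 + 0.5725·16.5742] = 9.3951

€9.40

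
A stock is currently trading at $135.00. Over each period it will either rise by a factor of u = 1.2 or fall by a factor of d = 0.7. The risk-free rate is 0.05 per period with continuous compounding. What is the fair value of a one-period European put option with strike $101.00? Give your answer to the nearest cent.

Risk-neutral probability p = (e^0.05 − 0.7)/(1.2 − 0.7) = 0.3513/0.5000 = 0.7025
Terminal stock prices: S_u = 162, S_d = 94.5
Terminal payoffs (K − S): max(-61, 0) = 0, max(6.5, 0) = 6.5
Node 0 (S = 135): V_0 = e^(−0.05)·[0.7025·0.0000 + 0.2975·6.5000] = 1.8392

$1.84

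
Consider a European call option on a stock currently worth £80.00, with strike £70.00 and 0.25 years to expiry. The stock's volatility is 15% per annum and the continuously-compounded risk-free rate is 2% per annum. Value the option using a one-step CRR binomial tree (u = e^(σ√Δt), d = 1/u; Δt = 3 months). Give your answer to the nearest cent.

CRR parameters: u = e^(σ√Δt) = e^(0.15·√0.25) = 1.0779, d = 1/u = 0.9277
Per-period rate: rΔt = 0.02·0.25 = 0.005, so R = e^0.005 = 1.0050
Risk-neutral probability p = (e^0.005 − 0.9277)/(1.0779 − 0.9277) = 0.0773/0.1501 = 0.5146
Terminal stock prices: S_u = 86.23, S_d = 74.22
Terminal payoffs (S − K): max(16.23, 0) = 16.23, max(4.219, 0) = 4.219
Node 0 (S = 80): V_0 = e^(−0.005)·[0.5146·16.2307 + 0.4854·4.2195] = 10.3491

£10.35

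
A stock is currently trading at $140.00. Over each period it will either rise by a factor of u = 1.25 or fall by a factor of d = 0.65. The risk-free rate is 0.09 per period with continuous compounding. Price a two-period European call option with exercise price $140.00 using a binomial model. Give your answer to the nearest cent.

Risk-neutral probability p = (e^0.09 − 0.65)/(1.25 − 0.65) = 0.4442/0.6000 = 0.7403
Terminal stock prices: S_uu = 218.8, S_ud = 113.8, S_dd = 59.15
Terminal payoffs (S − K): max(78.75, 0) = 78.75, max(-26.25, 0) = 0, max(-80.85, 0) = 0
Node u (S = 175): V_u = e^(−0.09)·[0.7403·78.7500 + 0.2597·0.0000] = 53.2802
Node d (S = 91): V_d = e^(−0.09)·[0.7403·0.0000 + 0.2597·0.0000] = 0.0000
Node 0 (S = 140): V_0 = e^(−0.09)·[0.7403·53.2802 + 0.2597·0.0000] = 36.0481

$36.05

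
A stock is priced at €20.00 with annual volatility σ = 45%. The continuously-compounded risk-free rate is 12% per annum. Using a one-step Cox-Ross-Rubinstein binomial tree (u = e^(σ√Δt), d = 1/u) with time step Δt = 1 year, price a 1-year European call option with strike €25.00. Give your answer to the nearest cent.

€2.97

CRR parameters: u = e^(σ√Δt) = e^(0.45·√1) = 1.5683, d = 1/u = 0.6376
Per-period rate: rΔt = 0.12·1 = 0.12, so R = e^0.12 = 1.1275
Risk-neutral probability p = (e^0.12 − 0.6376)/(1.5683 − 0.6376) = 0.4899/0.9307 = 0.5264
Terminal stock prices: S_u = 31.37, S_d = 12.75
Terminal payoffs (S − K): max(6.366, 0) = 6.366, max(-12.25, 0) = 0
Node 0 (S = 20): V_0 = e^(−0.12)·[0.5264·6.3662 + 0.4736·0.0000] = 2.9720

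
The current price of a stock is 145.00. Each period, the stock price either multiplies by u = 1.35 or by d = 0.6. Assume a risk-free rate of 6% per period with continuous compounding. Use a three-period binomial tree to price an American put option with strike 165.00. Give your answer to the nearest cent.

38.99

Risk-neutral probability p = (e^0.06 − 0.6)/(1.35 − 0.6) = 0.4618/0.7500 = 0.6158
Terminal stock prices: S_uuu = 356.8, S_uud = 158.6, S_udd = 70.47, S_ddd = 31.32
Terminal payoffs (K − S): max(-191.8, 0) = 0, max(6.442, 0) = 6.442, max(94.53, 0) = 94.53, max(133.7, 0) = 133.7
Node uu (S = 264.3): continuation = e^(−0.06)·[0.6158·0.0000 + 0.3842·6.4425] = 2.3312; exercise value = 0.0000 ≤ continuation, so V_uu = 2.3312
Node ud (S = 117.4): continuation = e^(−0.06)·[0.6158·6.4425 + 0.3842·94.5300] = 37.9411; exercise value = 47.5500 > continuation, so V_ud = 47.5500 (exercise)
Node dd (S = 52.2): continuation = e^(−0.06)·[0.6158·94.5300 + 0.3842·133.6800] = 103.1911; exercise value = 112.8000 > continuation, so V_dd = 112.8000 (exercise)
Node u (S = 195.8): continuation = e^(−0.06)·[0.6158·2.3312 + 0.3842·47.5500] = 18.5575; exercise value = 0.0000 ≤ continuation, so V_u = 18.5575
Node d (S = 87): continuation = e^(−0.06)·[0.6158·47.5500 + 0.3842·112.8000] = 68.3911; exercise value = 78.0000 > continuation, so V_d = 78.0000 (exercise)
Node 0 (S = 145): continuation = e^(−0.06)·[0.6158·18.5575 + 0.3842·78.0000] = 38.9857; exercise value = 20.0000 ≤ continuation, so V_0 = 38.9857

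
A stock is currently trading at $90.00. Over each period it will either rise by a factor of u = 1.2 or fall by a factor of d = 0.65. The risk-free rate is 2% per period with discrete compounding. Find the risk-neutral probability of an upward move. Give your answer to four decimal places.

p = 0.6727

Risk-neutral probability p = (1 + 0.02 − 0.65)/(1.2 − 0.65) = 0.3700/0.5500 = 0.6727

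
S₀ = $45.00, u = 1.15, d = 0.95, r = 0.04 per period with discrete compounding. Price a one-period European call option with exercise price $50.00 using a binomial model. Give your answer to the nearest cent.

$0.76

Risk-neutral probability p = (1 + 0.04 − 0.95)/(1.15 − 0.95) = 0.0900/0.2000 = 0.4500
Terminal stock prices: S_u = 51.75, S_d = 42.75
Terminal payoffs (S − K): max(1.75, 0) = 1.75, max(-7.25, 0) = 0
Node 0 (S = 45): V_0 = 1/1.04·[0.4500·1.7500 + 0.5500·0.0000] = 0.7572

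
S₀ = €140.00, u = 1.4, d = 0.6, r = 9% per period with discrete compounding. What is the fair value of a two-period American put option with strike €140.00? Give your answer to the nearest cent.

€24.38

Risk-neutral probability p = (1 + 0.09 − 0.6)/(1.4 − 0.6) = 0.4900/0.8000 = 0.6125
Terminal stock prices: S_uu = 274.4, S_ud = 117.6, S_dd = 50.4
Terminal payoffs (K − S): max(-134.4, 0) = 0, max(22.4, 0) = 22.4, max(89.6, 0) = 89.6
Node u (S = 196): continuation = 1/1.09·[0.6125·0.0000 + 0.3875·22.4000] = 7.9633; exercise value = 0.0000 ≤ continuation, so V_u = 7.9633
Node d (S = 84): continuation = 1/1.09·[0.6125·22.4000 + 0.3875·89.6000] = 44.4404; exercise value = 56.0000 > continuation, so V_d = 56.0000 (exercise)
Node 0 (S = 140): continuation = 1/1.09·[0.6125·7.9633 + 0.3875·56.0000] = 24.3830; exercise value = 0.0000 ≤ continuation, so V_0 = 24.3830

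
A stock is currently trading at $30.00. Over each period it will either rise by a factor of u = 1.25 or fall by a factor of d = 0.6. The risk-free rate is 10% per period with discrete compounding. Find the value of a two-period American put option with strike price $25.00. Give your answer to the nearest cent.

$1.84

Risk-neutral probability p = (1 + 0.1 − 0.6)/(1.25 − 0.6) = 0.5000/0.6500 = 0.7692
Terminal stock prices: S_uu = 46.88, S_ud = 22.5, S_dd = 10.8
Terminal payoffs (K − S): max(-21.88, 0) = 0, max(2.5, 0) = 2.5, max(14.2, 0) = 14.2
Node u (S = 37.5): continuation = 1/1.1·[0.7692·0.0000 + 0.2308·2.5000] = 0.5245; exercise value = 0.0000 ≤ continuation, so V_u = 0.5245
Node d (S = 18): continuation = 1/1.1·[0.7692·2.5000 + 0.2308·14.2000] = 4.7273; exercise value = 7.0000 > continuation, so V_d = 7.0000 (exercise)
Node 0 (S = 30): continuation = 1/1.1·[0.7692·0.5245 + 0.2308·7.0000] = 1.8353; exercise value = 0.0000 ≤ continuation, so V_0 = 1.8353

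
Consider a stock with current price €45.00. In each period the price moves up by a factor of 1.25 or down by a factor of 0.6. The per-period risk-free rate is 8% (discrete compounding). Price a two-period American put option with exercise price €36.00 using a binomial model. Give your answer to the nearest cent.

Risk-neutral probability p = (1 + 0.08 − 0.6)/(1.25 − 0.6) = 0.4800/0.6500 = 0.7385
Terminal stock prices: S_uu = 70.31, S_ud = 33.75, S_dd = 16.2
Terminal payoffs (K − S): max(-34.31, 0) = 0, max(2.25, 0) = 2.25, max(19.8, 0) = 19.8
Node u (S = 56.25): continuation = 1/1.08·[0.7385·0.0000 + 0.2615·2.2500] = 0.5449; exercise value = 0.0000 ≤ continuation, so V_u = 0.5449
Node d (S = 27): continuation = 1/1.08·[0.7385·2.2500 + 0.2615·19.8000] = 6.3333; exercise value = 9.0000 > continuation, so V_d = 9.0000 (exercise)
Node 0 (S = 45): continuation = 1/1.08·[0.7385·0.5449 + 0.2615·9.0000] = 2.5520; exercise value = 0.0000 ≤ continuation, so V_0 = 2.5520

€2.55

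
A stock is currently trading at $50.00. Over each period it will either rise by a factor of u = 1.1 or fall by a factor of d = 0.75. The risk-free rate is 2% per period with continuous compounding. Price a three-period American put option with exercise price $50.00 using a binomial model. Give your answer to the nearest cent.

Risk-neutral probability p = (e^0.02 − 0.75)/(1.1 − 0.75) = 0.2702/0.3500 = 0.7720
Terminal stock prices: S_uuu = 66.55, S_uud = 45.38, S_udd = 30.94, S_ddd = 21.09
Terminal payoffs (K − S): max(-16.55, 0) = 0, max(4.625, 0) = 4.625, max(19.06, 0) = 19.06, max(28.91, 0) = 28.91
Node uu (S = 60.5): continuation = e^(−0.02)·[0.7720·0.0000 + 0.2280·4.6250] = 1.0336; exercise value = 0.0000 ≤ continuation, so V_uu = 1.0336
Node ud (S = 41.25): continuation = e^(−0.02)·[0.7720·4.6250 + 0.2280·19.0625] = 7.7599; exercise value = 8.7500 > continuation, so V_ud = 8.7500 (exercise)
Node dd (S = 28.12): continuation = e^(−0.02)·[0.7720·19.0625 + 0.2280·28.9062] = 20.8849; exercise value = 21.8750 > continuation, so V_dd = 21.8750 (exercise)
Node u (S = 55): continuation = e^(−0.02)·[0.7720·1.0336 + 0.2280·8.7500] = 2.7376; exercise value = 0.0000 ≤ continuation, so V_u = 2.7376
Node d (S = 37.5): continuation = e^(−0.02)·[0.7720·8.7500 + 0.2280·21.8750] = 11.5099; exercise value = 12.5000 > continuation, so V_d = 12.5000 (exercise)
Node 0 (S = 50): continuation = e^(−0.02)·[0.7720·2.7376 + 0.2280·12.5000] = 4.8651; exercise value = 0.0000 ≤ continuation, so V_0 = 4.8651

$4.87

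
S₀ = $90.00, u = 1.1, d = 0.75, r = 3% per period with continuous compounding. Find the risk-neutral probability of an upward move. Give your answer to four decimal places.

Risk-neutral probability p = (e^0.03 − 0.75)/(1.1 − 0.75) = 0.2805/0.3500 = 0.8013

p = 0.8013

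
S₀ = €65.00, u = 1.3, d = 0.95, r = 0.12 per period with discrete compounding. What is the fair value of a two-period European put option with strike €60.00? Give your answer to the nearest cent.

Risk-neutral probability p = (1 + 0.12 − 0.95)/(1.3 − 0.95) = 0.1700/0.3500 = 0.4857
Terminal stock prices: S_uu = 109.9, S_ud = 80.27, S_dd = 58.66
Terminal payoffs (K − S): max(-49.85, 0) = 0, max(-20.27, 0) = 0, max(1.337, 0) = 1.337
Node u (S = 84.5): V_u = 1/1.12·[0.4857·0.0000 + 0.5143·0.0000] = 0.0000
Node d (S = 61.75): V_d = 1/1.12·[0.4857·0.0000 + 0.5143·1.3375] = 0.6142
Node 0 (S = 65): V_0 = 1/1.12·[0.4857·0.0000 + 0.5143·0.6142] = 0.2820

€0.28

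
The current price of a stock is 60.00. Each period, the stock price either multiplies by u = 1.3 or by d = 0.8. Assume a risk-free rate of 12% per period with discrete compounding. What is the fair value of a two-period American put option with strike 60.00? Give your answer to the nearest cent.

3.86

Risk-neutral probability p = (1 + 0.12 − 0.8)/(1.3 − 0.8) = 0.3200/0.5000 = 0.6400
Terminal stock prices: S_uu = 101.4, S_ud = 62.4, S_dd = 38.4
Terminal payoffs (K − S): max(-41.4, 0) = 0, max(-2.4, 0) = 0, max(21.6, 0) = 21.6
Node u (S = 78): continuation = 1/1.12·[0.6400·0.0000 + 0.3600·0.0000] = 0.0000; exercise value = 0.0000 ≤ continuation, so V_u = 0.0000
Node d (S = 48): continuation = 1/1.12·[0.6400·0.0000 + 0.3600·21.6000] = 6.9429; exercise value = 12.0000 > continuation, so V_d = 12.0000 (exercise)
Node 0 (S = 60): continuation = 1/1.12·[0.6400·0.0000 + 0.3600·12.0000] = 3.8571; exercise value = 0.0000 ≤ continuation, so V_0 = 3.8571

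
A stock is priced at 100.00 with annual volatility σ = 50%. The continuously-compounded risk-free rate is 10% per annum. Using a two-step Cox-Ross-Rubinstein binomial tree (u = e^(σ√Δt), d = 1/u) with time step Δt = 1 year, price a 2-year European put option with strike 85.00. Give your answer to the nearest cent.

CRR parameters: u = e^(σ√Δt) = e^(0.5·√1) = 1.6487, d = 1/u = 0.6065
Per-period rate: rΔt = 0.1·1 = 0.1, so R = e^0.1 = 1.1052
Risk-neutral probability p = (e^0.1 − 0.6065)/(1.6487 − 0.6065) = 0.4986/1.0422 = 0.4785
Terminal stock prices: S_uu = 271.8, S_ud = 100, S_dd = 36.79
Terminal payoffs (K − S): max(-186.8, 0) = 0, max(-15, 0) = 0, max(48.21, 0) = 48.21
Node u (S = 164.9): V_u = e^(−0.1)·[0.4785·0.0000 + 0.5215·0.0000] = 0.0000
Node d (S = 60.65): V_d = e^(−0.1)·[0.4785·0.0000 + 0.5215·48.2121] = 22.7520
Node 0 (S = 100): V_0 = e^(−0.1)·[0.4785·0.0000 + 0.5215·22.7520] = 10.7370

10.74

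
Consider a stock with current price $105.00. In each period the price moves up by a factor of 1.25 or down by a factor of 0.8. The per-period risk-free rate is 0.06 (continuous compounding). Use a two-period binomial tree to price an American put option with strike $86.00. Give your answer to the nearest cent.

$2.92

Risk-neutral probability p = (e^0.06 − 0.8)/(1.25 − 0.8) = 0.2618/0.4500 = 0.5819
Terminal stock prices: S_uu = 164.1, S_ud = 105, S_dd = 67.2
Terminal payoffs (K − S): max(-78.06, 0) = 0, max(-19, 0) = 0, max(18.8, 0) = 18.8
Node u (S = 131.2): continuation = e^(−0.06)·[0.5819·0.0000 + 0.4181·0.0000] = 0.0000; exercise value = 0.0000 ≤ continuation, so V_u = 0.0000
Node d (S = 84): continuation = e^(−0.06)·[0.5819·0.0000 + 0.4181·18.8000] = 7.4033; exercise value = 2.0000 ≤ continuation, so V_d = 7.4033
Node 0 (S = 105): continuation = e^(−0.06)·[0.5819·0.0000 + 0.4181·7.4033] = 2.9153; exercise value = 0.0000 ≤ continuation, so V_0 = 2.9153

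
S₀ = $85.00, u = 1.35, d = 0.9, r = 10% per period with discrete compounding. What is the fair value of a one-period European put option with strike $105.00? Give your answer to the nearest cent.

$14.39

Risk-neutral probability p = (1 + 0.1 − 0.9)/(1.35 − 0.9) = 0.2000/0.4500 = 0.4444
Terminal stock prices: S_u = 114.8, S_d = 76.5
Terminal payoffs (K − S): max(-9.75, 0) = 0, max(28.5, 0) = 28.5
Node 0 (S = 85): V_0 = 1/1.1·[0.4444·0.0000 + 0.5556·28.5000] = 14.3939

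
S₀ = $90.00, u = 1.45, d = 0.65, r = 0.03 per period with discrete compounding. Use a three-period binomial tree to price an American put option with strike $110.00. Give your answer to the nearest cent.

Risk-neutral probability p = (1 + 0.03 − 0.65)/(1.45 − 0.65) = 0.3800/0.8000 = 0.4750
Terminal stock prices: S_uuu = 274.4, S_uud = 123, S_udd = 55.14, S_ddd = 24.72
Terminal payoffs (K − S): max(-164.4, 0) = 0, max(-13, 0) = 0, max(54.86, 0) = 54.86, max(85.28, 0) = 85.28
Node uu (S = 189.2): continuation = 1/1.03·[0.4750·0.0000 + 0.5250·0.0000] = 0.0000; exercise value = 0.0000 ≤ continuation, so V_uu = 0.0000
Node ud (S = 84.83): continuation = 1/1.03·[0.4750·0.0000 + 0.5250·54.8637] = 27.9645; exercise value = 25.1750 ≤ continuation, so V_ud = 27.9645
Node dd (S = 38.03): continuation = 1/1.03·[0.4750·54.8637 + 0.5250·85.2837] = 68.7711; exercise value = 71.9750 > continuation, so V_dd = 71.9750 (exercise)
Node u (S = 130.5): continuation = 1/1.03·[0.4750·0.0000 + 0.5250·27.9645] = 14.2538; exercise value = 0.0000 ≤ continuation, so V_u = 14.2538
Node d (S = 58.5): continuation = 1/1.03·[0.4750·27.9645 + 0.5250·71.9750] = 49.5826; exercise value = 51.5000 > continuation, so V_d = 51.5000 (exercise)
Node 0 (S = 90): continuation = 1/1.03·[0.4750·14.2538 + 0.5250·51.5000] = 32.8233; exercise value = 20.0000 ≤ continuation, so V_0 = 32.8233

$32.82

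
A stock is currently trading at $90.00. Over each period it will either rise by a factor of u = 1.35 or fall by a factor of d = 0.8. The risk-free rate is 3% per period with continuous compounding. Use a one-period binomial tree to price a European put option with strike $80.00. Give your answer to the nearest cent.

$4.51

Risk-neutral probability p = (e^0.03 − 0.8)/(1.35 − 0.8) = 0.2305/0.5500 = 0.4190
Terminal stock prices: S_u = 121.5, S_d = 72
Terminal payoffs (K − S): max(-41.5, 0) = 0, max(8, 0) = 8
Node 0 (S = 90): V_0 = e^(−0.03)·[0.4190·0.0000 + 0.5810·8.0000] = 4.5106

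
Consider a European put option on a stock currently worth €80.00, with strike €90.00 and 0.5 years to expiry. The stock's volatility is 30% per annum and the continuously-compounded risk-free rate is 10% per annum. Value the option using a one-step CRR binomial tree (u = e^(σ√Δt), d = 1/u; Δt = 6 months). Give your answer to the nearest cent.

CRR parameters: u = e^(σ√Δt) = e^(0.3·√0.5) = 1.2363, d = 1/u = 0.8089
Per-period rate: rΔt = 0.1·0.5 = 0.05, so R = e^0.05 = 1.0513
Risk-neutral probability p = (e^0.05 − 0.8089)/(1.2363 − 0.8089) = 0.2424/0.4275 = 0.5671
Terminal stock prices: S_u = 98.9, S_d = 64.71
Terminal payoffs (K − S): max(-8.905, 0) = 0, max(25.29, 0) = 25.29
Node 0 (S = 80): V_0 = e^(−0.05)·[0.5671·0.0000 + 0.4329·25.2914] = 10.4144

€10.41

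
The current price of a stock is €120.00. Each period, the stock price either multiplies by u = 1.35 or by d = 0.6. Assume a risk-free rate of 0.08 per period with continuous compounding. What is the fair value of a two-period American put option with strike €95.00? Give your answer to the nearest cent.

€7.55

Risk-neutral probability p = (e^0.08 − 0.6)/(1.35 − 0.6) = 0.4833/0.7500 = 0.6444
Terminal stock prices: S_uu = 218.7, S_ud = 97.2, S_dd = 43.2
Terminal payoffs (K − S): max(-123.7, 0) = 0, max(-2.2, 0) = 0, max(51.8, 0) = 51.8
Node u (S = 162): continuation = e^(−0.08)·[0.6444·0.0000 + 0.3556·0.0000] = 0.0000; exercise value = 0.0000 ≤ continuation, so V_u = 0.0000
Node d (S = 72): continuation = e^(−0.08)·[0.6444·0.0000 + 0.3556·51.8000] = 17.0047; exercise value = 23.0000 > continuation, so V_d = 23.0000 (exercise)
Node 0 (S = 120): continuation = e^(−0.08)·[0.6444·0.0000 + 0.3556·23.0000] = 7.5504; exercise value = 0.0000 ≤ continuation, so V_0 = 7.5504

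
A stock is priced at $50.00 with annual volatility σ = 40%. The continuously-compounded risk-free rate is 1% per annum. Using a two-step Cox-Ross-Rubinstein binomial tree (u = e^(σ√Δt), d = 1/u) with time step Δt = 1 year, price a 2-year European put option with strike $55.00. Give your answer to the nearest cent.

CRR parameters: u = e^(σ√Δt) = e^(0.4·√1) = 1.4918, d = 1/u = 0.6703
Per-period rate: rΔt = 0.01·1 = 0.01, so R = e^0.01 = 1.0101
Risk-neutral probability p = (e^0.01 − 0.6703)/(1.4918 − 0.6703) = 0.3397/0.8215 = 0.4135
Terminal stock prices: S_uu = 111.3, S_ud = 50, S_dd = 22.47
Terminal payoffs (K − S): max(-56.28, 0) = 0, max(5, 0) = 5, max(32.53, 0) = 32.53
Node u (S = 74.59): V_u = e^(−0.01)·[0.4135·0.0000 + 0.5865·5.0000] = 2.9031
Node d (S = 33.52): V_d = e^(−0.01)·[0.4135·5.0000 + 0.5865·32.5336] = 20.9367
Node 0 (S = 50): V_0 = e^(−0.01)·[0.4135·2.9031 + 0.5865·20.9367] = 13.3449

$13.34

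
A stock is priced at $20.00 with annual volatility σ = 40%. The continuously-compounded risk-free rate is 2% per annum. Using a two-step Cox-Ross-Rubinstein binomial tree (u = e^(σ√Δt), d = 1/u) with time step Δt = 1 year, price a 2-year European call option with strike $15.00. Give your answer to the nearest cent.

$7.49

CRR parameters: u = e^(σ√Δt) = e^(0.4·√1) = 1.4918, d = 1/u = 0.6703
Per-period rate: rΔt = 0.02·1 = 0.02, so R = e^0.02 = 1.0202
Risk-neutral probability p = (e^0.02 − 0.6703)/(1.4918 − 0.6703) = 0.3499/0.8215 = 0.4259
Terminal stock prices: S_uu = 44.51, S_ud = 20, S_dd = 8.987
Terminal payoffs (S − K): max(29.51, 0) = 29.51, max(5, 0) = 5, max(-6.013, 0) = 0
Node u (S = 29.84): V_u = e^(−0.02)·[0.4259·29.5108 + 0.5741·5.0000] = 15.1335
Node d (S = 13.41): V_d = e^(−0.02)·[0.4259·5.0000 + 0.5741·0.0000] = 2.0873
Node 0 (S = 20): V_0 = e^(−0.02)·[0.4259·15.1335 + 0.5741·2.0873] = 7.4924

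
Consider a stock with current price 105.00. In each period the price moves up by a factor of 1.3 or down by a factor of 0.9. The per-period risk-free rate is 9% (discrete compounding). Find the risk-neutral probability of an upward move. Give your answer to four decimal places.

p = 0.4750

Risk-neutral probability p = (1 + 0.09 − 0.9)/(1.3 − 0.9) = 0.1900/0.4000 = 0.4750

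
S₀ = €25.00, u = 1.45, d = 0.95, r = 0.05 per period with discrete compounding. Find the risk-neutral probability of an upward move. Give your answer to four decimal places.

p = 0.2000

Risk-neutral probability p = (1 + 0.05 − 0.95)/(1.45 − 0.95) = 0.1000/0.5000 = 0.2000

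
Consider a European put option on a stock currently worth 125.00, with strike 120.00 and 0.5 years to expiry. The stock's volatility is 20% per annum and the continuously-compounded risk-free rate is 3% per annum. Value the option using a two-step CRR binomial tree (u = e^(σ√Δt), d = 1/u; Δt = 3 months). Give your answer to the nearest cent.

4.13

CRR parameters: u = e^(σ√Δt) = e^(0.2·√0.25) = 1.1052, d = 1/u = 0.9048
Per-period rate: rΔt = 0.03·0.25 = 0.0075, so R = e^0.0075 = 1.0075
Risk-neutral probability p = (e^0.0075 − 0.9048)/(1.1052 − 0.9048) = 0.1027/0.2003 = 0.5126
Terminal stock prices: S_uu = 152.7, S_ud = 125, S_dd = 102.3
Terminal payoffs (K − S): max(-32.68, 0) = 0, max(-5, 0) = 0, max(17.66, 0) = 17.66
Node u (S = 138.1): V_u = e^(−0.0075)·[0.5126·0.0000 + 0.4874·0.0000] = 0.0000
Node d (S = 113.1): V_d = e^(−0.0075)·[0.5126·0.0000 + 0.4874·17.6587] = 8.5425
Node 0 (S = 125): V_0 = e^(−0.0075)·[0.5126·0.0000 + 0.4874·8.5425] = 4.1325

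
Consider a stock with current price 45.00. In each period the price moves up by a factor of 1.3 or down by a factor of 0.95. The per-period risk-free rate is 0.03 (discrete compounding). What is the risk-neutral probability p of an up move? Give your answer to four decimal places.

p = 0.2286

Risk-neutral probability p = (1 + 0.03 − 0.95)/(1.3 − 0.95) = 0.0800/0.3500 = 0.2286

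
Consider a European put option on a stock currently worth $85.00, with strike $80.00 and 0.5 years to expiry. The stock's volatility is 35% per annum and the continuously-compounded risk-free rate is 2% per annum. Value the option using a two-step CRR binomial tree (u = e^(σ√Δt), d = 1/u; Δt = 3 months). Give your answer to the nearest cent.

CRR parameters: u = e^(σ√Δt) = e^(0.35·√0.25) = 1.1912, d = 1/u = 0.8395
Per-period rate: rΔt = 0.02·0.25 = 0.005, so R = e^0.005 = 1.0050
Risk-neutral probability p = (e^0.005 − 0.8395)/(1.1912 − 0.8395) = 0.1656/0.3518 = 0.4706
Terminal stock prices: S_uu = 120.6, S_ud = 85, S_dd = 59.9
Terminal payoffs (K − S): max(-40.62, 0) = 0, max(-5, 0) = 0, max(20.1, 0) = 20.1
Node u (S = 101.3): V_u = e^(−0.005)·[0.4706·0.0000 + 0.5294·0.0000] = 0.0000
Node d (S = 71.35): V_d = e^(−0.005)·[0.4706·0.0000 + 0.5294·20.1015] = 10.5885
Node 0 (S = 85): V_0 = e^(−0.005)·[0.4706·0.0000 + 0.5294·10.5885] = 5.5775

$5.58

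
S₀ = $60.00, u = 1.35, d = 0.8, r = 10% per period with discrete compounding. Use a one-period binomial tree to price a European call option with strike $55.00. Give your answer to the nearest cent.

Risk-neutral probability p = (1 + 0.1 − 0.8)/(1.35 − 0.8) = 0.3000/0.5500 = 0.5455
Terminal stock prices: S_u = 81, S_d = 48
Terminal payoffs (S − K): max(26, 0) = 26, max(-7, 0) = 0
Node 0 (S = 60): V_0 = 1/1.1·[0.5455·26.0000 + 0.4545·0.0000] = 12.8926

$12.89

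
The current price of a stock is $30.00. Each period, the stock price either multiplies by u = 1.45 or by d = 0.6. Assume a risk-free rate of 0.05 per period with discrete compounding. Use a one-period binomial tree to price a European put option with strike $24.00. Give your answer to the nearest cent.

$2.69

Risk-neutral probability p = (1 + 0.05 − 0.6)/(1.45 − 0.6) = 0.4500/0.8500 = 0.5294
Terminal stock prices: S_u = 43.5, S_d = 18
Terminal payoffs (K − S): max(-19.5, 0) = 0, max(6, 0) = 6
Node 0 (S = 30): V_0 = 1/1.05·[0.5294·0.0000 + 0.4706·6.0000] = 2.6891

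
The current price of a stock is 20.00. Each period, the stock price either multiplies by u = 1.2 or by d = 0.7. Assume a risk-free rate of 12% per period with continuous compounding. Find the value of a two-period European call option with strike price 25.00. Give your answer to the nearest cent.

Risk-neutral probability p = (e^0.12 − 0.7)/(1.2 − 0.7) = 0.4275/0.5000 = 0.8550
Terminal stock prices: S_uu = 28.8, S_ud = 16.8, S_dd = 9.8
Terminal payoffs (S − K): max(3.8, 0) = 3.8, max(-8.2, 0) = 0, max(-15.2, 0) = 0
Node u (S = 24): V_u = e^(−0.12)·[0.8550·3.8000 + 0.1450·0.0000] = 2.8816
Node d (S = 14): V_d = e^(−0.12)·[0.8550·0.0000 + 0.1450·0.0000] = 0.0000
Node 0 (S = 20): V_0 = e^(−0.12)·[0.8550·2.8816 + 0.1450·0.0000] = 2.1851

2.19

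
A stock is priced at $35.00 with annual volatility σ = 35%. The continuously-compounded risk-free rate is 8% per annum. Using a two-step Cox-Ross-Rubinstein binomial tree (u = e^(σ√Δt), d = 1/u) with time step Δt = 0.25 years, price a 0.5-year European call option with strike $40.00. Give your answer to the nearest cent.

$2.45

CRR parameters: u = e^(σ√Δt) = e^(0.35·√0.25) = 1.1912, d = 1/u = 0.8395
Per-period rate: rΔt = 0.08·0.25 = 0.02, so R = e^0.02 = 1.0202
Risk-neutral probability p = (e^0.02 − 0.8395)/(1.1912 − 0.8395) = 0.1807/0.3518 = 0.5138
Terminal stock prices: S_uu = 49.67, S_ud = 35, S_dd = 24.66
Terminal payoffs (S − K): max(9.667, 0) = 9.667, max(-5, 0) = 0, max(-15.34, 0) = 0
Node u (S = 41.69): V_u = e^(−0.02)·[0.5138·9.6674 + 0.4862·0.0000] = 4.8686
Node d (S = 29.38): V_d = e^(−0.02)·[0.5138·0.0000 + 0.4862·0.0000] = 0.0000
Node 0 (S = 35): V_0 = e^(−0.02)·[0.5138·4.8686 + 0.4862·0.0000] = 2.4519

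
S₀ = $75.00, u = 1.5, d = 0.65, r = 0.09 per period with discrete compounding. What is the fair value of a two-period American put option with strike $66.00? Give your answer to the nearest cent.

Risk-neutral probability p = (1 + 0.09 − 0.65)/(1.5 − 0.65) = 0.4400/0.8500 = 0.5176
Terminal stock prices: S_uu = 168.8, S_ud = 73.12, S_dd = 31.69
Terminal payoffs (K − S): max(-102.8, 0) = 0, max(-7.125, 0) = 0, max(34.31, 0) = 34.31
Node u (S = 112.5): continuation = 1/1.09·[0.5176·0.0000 + 0.4824·0.0000] = 0.0000; exercise value = 0.0000 ≤ continuation, so V_u = 0.0000
Node d (S = 48.75): continuation = 1/1.09·[0.5176·0.0000 + 0.4824·34.3125] = 15.1842; exercise value = 17.2500 > continuation, so V_d = 17.2500 (exercise)
Node 0 (S = 75): continuation = 1/1.09·[0.5176·0.0000 + 0.4824·17.2500] = 7.6336; exercise value = 0.0000 ≤ continuation, so V_0 = 7.6336

$7.63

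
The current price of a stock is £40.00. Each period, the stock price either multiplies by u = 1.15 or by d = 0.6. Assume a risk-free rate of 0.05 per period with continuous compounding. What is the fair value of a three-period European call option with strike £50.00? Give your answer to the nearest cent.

£5.15

Risk-neutral probability p = (e^0.05 − 0.6)/(1.15 − 0.6) = 0.4513/0.5500 = 0.8205
Terminal stock prices: S_uuu = 60.83, S_uud = 31.74, S_udd = 16.56, S_ddd = 8.64
Terminal payoffs (S − K): max(10.83, 0) = 10.83, max(-18.26, 0) = 0, max(-33.44, 0) = 0, max(-41.36, 0) = 0
Node uu (S = 52.9): V_uu = e^(−0.05)·[0.8205·10.8350 + 0.1795·0.0000] = 8.4565
Node ud (S = 27.6): V_ud = e^(−0.05)·[0.8205·0.0000 + 0.1795·0.0000] = 0.0000
Node dd (S = 14.4): V_dd = e^(−0.05)·[0.8205·0.0000 + 0.1795·0.0000] = 0.0000
Node u (S = 46): V_u = e^(−0.05)·[0.8205·8.4565 + 0.1795·0.0000] = 6.6001
Node d (S = 24): V_d = e^(−0.05)·[0.8205·0.0000 + 0.1795·0.0000] = 0.0000
Node 0 (S = 40): V_0 = e^(−0.05)·[0.8205·6.6001 + 0.1795·0.0000] = 5.1512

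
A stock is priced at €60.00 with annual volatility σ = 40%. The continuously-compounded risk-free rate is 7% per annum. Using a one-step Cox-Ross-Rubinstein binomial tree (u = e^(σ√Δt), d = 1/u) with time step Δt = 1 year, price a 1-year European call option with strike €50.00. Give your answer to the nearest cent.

CRR parameters: u = e^(σ√Δt) = e^(0.4·√1) = 1.4918, d = 1/u = 0.6703
Per-period rate: rΔt = 0.07·1 = 0.07, so R = e^0.07 = 1.0725
Risk-neutral probability p = (e^0.07 − 0.6703)/(1.4918 − 0.6703) = 0.4022/0.8215 = 0.4896
Terminal stock prices: S_u = 89.51, S_d = 40.22
Terminal payoffs (S − K): max(39.51, 0) = 39.51, max(-9.781, 0) = 0
Node 0 (S = 60): V_0 = e^(−0.07)·[0.4896·39.5095 + 0.5104·0.0000] = 18.0352

€18.04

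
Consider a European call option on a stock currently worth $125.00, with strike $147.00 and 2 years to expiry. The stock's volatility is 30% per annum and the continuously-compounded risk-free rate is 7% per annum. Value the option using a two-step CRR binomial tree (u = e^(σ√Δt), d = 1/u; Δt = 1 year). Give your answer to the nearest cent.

$20.83

CRR parameters: u = e^(σ√Δt) = e^(0.3·√1) = 1.3499, d = 1/u = 0.7408
Per-period rate: rΔt = 0.07·1 = 0.07, so R = e^0.07 = 1.0725
Risk-neutral probability p = (e^0.07 − 0.7408)/(1.3499 − 0.7408) = 0.3317/0.6090 = 0.5446
Terminal stock prices: S_uu = 227.8, S_ud = 125, S_dd = 68.6
Terminal payoffs (S − K): max(80.76, 0) = 80.76, max(-22, 0) = 0, max(-78.4, 0) = 0
Node u (S = 168.7): V_u = e^(−0.07)·[0.5446·80.7649 + 0.4554·0.0000] = 41.0117
Node d (S = 92.6): V_d = e^(−0.07)·[0.5446·0.0000 + 0.4554·0.0000] = 0.0000
Node 0 (S = 125): V_0 = e^(−0.07)·[0.5446·41.0117 + 0.4554·0.0000] = 20.8254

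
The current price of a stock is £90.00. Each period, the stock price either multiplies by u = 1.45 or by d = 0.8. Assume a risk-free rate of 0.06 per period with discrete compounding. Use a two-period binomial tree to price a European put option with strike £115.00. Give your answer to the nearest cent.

Risk-neutral probability p = (1 + 0.06 − 0.8)/(1.45 − 0.8) = 0.2600/0.6500 = 0.4000
Terminal stock prices: S_uu = 189.2, S_ud = 104.4, S_dd = 57.6
Terminal payoffs (K − S): max(-74.22, 0) = 0, max(10.6, 0) = 10.6, max(57.4, 0) = 57.4
Node u (S = 130.5): V_u = 1/1.06·[0.4000·0.0000 + 0.6000·10.6000] = 6.0000
Node d (S = 72): V_d = 1/1.06·[0.4000·10.6000 + 0.6000·57.4000] = 36.4906
Node 0 (S = 90): V_0 = 1/1.06·[0.4000·6.0000 + 0.6000·36.4906] = 22.9192

£22.92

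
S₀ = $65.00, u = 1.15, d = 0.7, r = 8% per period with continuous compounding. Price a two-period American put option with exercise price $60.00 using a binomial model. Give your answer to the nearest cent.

Risk-neutral probability p = (e^0.08 − 0.7)/(1.15 − 0.7) = 0.3833/0.4500 = 0.8517
Terminal stock prices: S_uu = 85.96, S_ud = 52.32, S_dd = 31.85
Terminal payoffs (K − S): max(-25.96, 0) = 0, max(7.675, 0) = 7.675, max(28.15, 0) = 28.15
Node u (S = 74.75): continuation = e^(−0.08)·[0.8517·0.0000 + 0.1483·7.6750] = 1.0503; exercise value = 0.0000 ≤ continuation, so V_u = 1.0503
Node d (S = 45.5): continuation = e^(−0.08)·[0.8517·7.6750 + 0.1483·28.1500] = 9.8870; exercise value = 14.5000 > continuation, so V_d = 14.5000 (exercise)
Node 0 (S = 65): continuation = e^(−0.08)·[0.8517·1.0503 + 0.1483·14.5000] = 2.8102; exercise value = 0.0000 ≤ continuation, so V_0 = 2.8102

$2.81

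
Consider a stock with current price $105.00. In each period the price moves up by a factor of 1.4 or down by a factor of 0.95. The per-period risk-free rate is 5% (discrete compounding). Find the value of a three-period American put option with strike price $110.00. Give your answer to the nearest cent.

$8.36

Risk-neutral probability p = (1 + 0.05 − 0.95)/(1.4 − 0.95) = 0.1000/0.4500 = 0.2222
Terminal stock prices: S_uuu = 288.1, S_uud = 195.5, S_udd = 132.7, S_ddd = 90.02
Terminal payoffs (K − S): max(-178.1, 0) = 0, max(-85.51, 0) = 0, max(-22.67, 0) = 0, max(19.98, 0) = 19.98
Node uu (S = 205.8): continuation = 1/1.05·[0.2222·0.0000 + 0.7778·0.0000] = 0.0000; exercise value = 0.0000 ≤ continuation, so V_uu = 0.0000
Node ud (S = 139.7): continuation = 1/1.05·[0.2222·0.0000 + 0.7778·0.0000] = 0.0000; exercise value = 0.0000 ≤ continuation, so V_ud = 0.0000
Node dd (S = 94.76): continuation = 1/1.05·[0.2222·0.0000 + 0.7778·19.9756] = 14.7968; exercise value = 15.2375 > continuation, so V_dd = 15.2375 (exercise)
Node u (S = 147): continuation = 1/1.05·[0.2222·0.0000 + 0.7778·0.0000] = 0.0000; exercise value = 0.0000 ≤ continuation, so V_u = 0.0000
Node d (S = 99.75): continuation = 1/1.05·[0.2222·0.0000 + 0.7778·15.2375] = 11.2870; exercise value = 10.2500 ≤ continuation, so V_d = 11.2870
Node 0 (S = 105): continuation = 1/1.05·[0.2222·0.0000 + 0.7778·11.2870] = 8.3608; exercise value = 5.0000 ≤ continuation, so V_0 = 8.3608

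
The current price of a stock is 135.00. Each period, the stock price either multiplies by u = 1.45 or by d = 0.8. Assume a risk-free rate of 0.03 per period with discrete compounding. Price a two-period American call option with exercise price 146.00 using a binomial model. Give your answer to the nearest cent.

20.84

Risk-neutral probability p = (1 + 0.03 − 0.8)/(1.45 − 0.8) = 0.2300/0.6500 = 0.3538
Terminal stock prices: S_uu = 283.8, S_ud = 156.6, S_dd = 86.4
Terminal payoffs (S − K): max(137.8, 0) = 137.8, max(10.6, 0) = 10.6, max(-59.6, 0) = 0
Node u (S = 195.8): continuation = 1/1.03·[0.3538·137.8375 + 0.6462·10.6000] = 54.0024; exercise value = 49.7500 ≤ continuation, so V_u = 54.0024
Node d (S = 108): continuation = 1/1.03·[0.3538·10.6000 + 0.6462·0.0000] = 3.6415; exercise value = 0.0000 ≤ continuation, so V_d = 3.6415
Node 0 (S = 135): continuation = 1/1.03·[0.3538·54.0024 + 0.6462·3.6415] = 20.8364; exercise value = 0.0000 ≤ continuation, so V_0 = 20.8364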